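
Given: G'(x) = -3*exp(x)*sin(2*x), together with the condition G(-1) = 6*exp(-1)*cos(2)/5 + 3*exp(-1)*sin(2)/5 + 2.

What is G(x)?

Any candidate G(x) must reproduce the stated G'(x) exactly.
A general antiderivative is -3*exp(x)*sin(2*x)/5 + 6*exp(x)*cos(2*x)/5 + C.
The condition gives C = 6*exp(-1)*cos(2)/5 + 3*exp(-1)*sin(2)/5 + 2 - (6*exp(-1)*cos(2)/5 + 3*exp(-1)*sin(2)/5) = 2.
So G(x) = -3*exp(x)*sin(2*x)/5 + 6*exp(x)*cos(2*x)/5 + 2.
Check: d/dx[-3*exp(x)*sin(2*x)/5 + 6*exp(x)*cos(2*x)/5 + 2] = -3*exp(x)*sin(2*x) = G'(x).

G(x) = -3*exp(x)*sin(2*x)/5 + 6*exp(x)*cos(2*x)/5 + 2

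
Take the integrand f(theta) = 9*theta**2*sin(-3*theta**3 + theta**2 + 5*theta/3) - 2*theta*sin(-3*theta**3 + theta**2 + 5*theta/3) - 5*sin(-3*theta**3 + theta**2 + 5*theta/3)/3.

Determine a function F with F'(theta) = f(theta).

f matches the chain-rule pattern g'(h)*h' with inner function h(theta) = -3*theta**3 + theta**2 + 5*theta/3; substituting u = h(theta) collapses the integral.
Check: d/dtheta[cos(-3*theta**3 + theta**2 + 5*theta/3)] = 9*theta**2*sin(-3*theta**3 + theta**2 + 5*theta/3) - 2*theta*sin(-3*theta**3 + theta**2 + 5*theta/3) - 5*sin(-3*theta**3 + theta**2 + 5*theta/3)/3 = f(theta).

An antiderivative is F(theta) = cos(-3*theta**3 + theta**2 + 5*theta/3).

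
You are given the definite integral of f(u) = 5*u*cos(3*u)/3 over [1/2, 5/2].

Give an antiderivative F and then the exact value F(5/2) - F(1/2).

Antiderivative: F(u) = 5*(3*u*sin(3*u) + cos(3*u))/27; value = -5*sin(3/2)/18 - 5*cos(3/2)/27 + 5*cos(15/2)/27 + 25*sin(15/2)/18

An antiderivative F(u) passes only if d/du[F] lands on f(u) exactly.
F(u) = 5*(3*u*sin(3*u) + cos(3*u))/27 is an antiderivative of f.
Check: d/du[5*(3*u*sin(3*u) + cos(3*u))/27] = 5*u*cos(3*u)/3 = f(u).
F(5/2) = 5*cos(15/2)/27 + 25*sin(15/2)/18; F(1/2) = 5*cos(3/2)/27 + 5*sin(3/2)/18.
Integral = F(5/2) - F(1/2) = -5*sin(3/2)/18 - 5*cos(3/2)/27 + 5*cos(15/2)/27 + 25*sin(15/2)/18.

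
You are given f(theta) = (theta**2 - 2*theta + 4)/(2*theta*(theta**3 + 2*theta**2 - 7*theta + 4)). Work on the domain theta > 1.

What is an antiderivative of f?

An antiderivative is F(theta) = (25*(theta - 1)*log(theta) - 18*(theta - 1)*log(theta - 1) - 7*(theta - 1)*log(theta + 4) - 15)/(50*(theta - 1)).

The denominator factors as 2*theta*(theta - 1)**2*(theta + 4); partial fractions split f into directly integrable pieces: -7/(50*(theta + 4)) - 9/(25*(theta - 1)) + 3/(10*(theta - 1)**2) + 1/(2*theta).
Check: d/dtheta[(25*(theta - 1)*log(theta) - 18*(theta - 1)*log(theta - 1) - 7*(theta - 1)*log(theta + 4) - 15)/(50*(theta - 1))] = (theta**2 - 2*theta + 4)/(2*theta**4 + 4*theta**3 - 14*theta**2 + 8*theta), which equals f(theta).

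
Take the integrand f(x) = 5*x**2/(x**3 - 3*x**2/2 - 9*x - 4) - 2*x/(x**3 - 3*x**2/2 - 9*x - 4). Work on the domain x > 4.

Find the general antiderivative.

The denominator factors as (x - 4)*(x + 2)*(2*x + 1); partial fractions split f into directly integrable pieces: -2/(3*(2*x + 1)) + 8/(3*(x + 2)) + 8/(3*(x - 4)).
Check: d/dx[-log(2*x + 1)/3 + 8*log(x**2 - 2*x - 8)/3] = (10*x**2 - 4*x)/(2*x**3 - 3*x**2 - 18*x - 8), which equals f(x).

F(x) = -log(2*x + 1)/3 + 8*log(x**2 - 2*x - 8)/3 + C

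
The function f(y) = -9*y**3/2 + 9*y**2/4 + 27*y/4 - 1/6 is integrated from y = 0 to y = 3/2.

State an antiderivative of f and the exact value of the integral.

Antiderivative: F(y) = (72*y**2 + 48*y - (9*y**2 - 3*y - 10)**2 + 96)/72; value = 535/128

Integrate term by term and add the pieces.
F(y) = (72*y**2 + 48*y - (9*y**2 - 3*y - 10)**2 + 96)/72 is an antiderivative of f.
Check: d/dy[(72*y**2 + 48*y - (9*y**2 - 3*y - 10)**2 + 96)/72] = -9*y**3/2 + 9*y**2/4 + 27*y/4 - 1/6 = f(y).
F(3/2) = 4751/1152; F(0) = -1/18.
Integral = F(3/2) - F(0) = 535/128.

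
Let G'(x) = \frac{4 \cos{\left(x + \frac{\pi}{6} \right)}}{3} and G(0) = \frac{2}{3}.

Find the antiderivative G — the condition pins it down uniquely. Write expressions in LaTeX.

Any candidate G(x) must reproduce the stated G'(x) exactly.
A general antiderivative is \frac{4 \sin{\left(x + \frac{\pi}{6} \right)}}{3} + C.
The condition gives C = \frac{2}{3} - (\frac{2}{3}) = 0.
So G(x) = \frac{4 \sin{\left(x + \frac{\pi}{6} \right)}}{3}.
Check: d/dx[\frac{4 \sin{\left(x + \frac{\pi}{6} \right)}}{3}] = \frac{4 \cos{\left(x + \frac{\pi}{6} \right)}}{3} = G'(x).

G(x) = \frac{4 \sin{\left(x + \frac{\pi}{6} \right)}}{3}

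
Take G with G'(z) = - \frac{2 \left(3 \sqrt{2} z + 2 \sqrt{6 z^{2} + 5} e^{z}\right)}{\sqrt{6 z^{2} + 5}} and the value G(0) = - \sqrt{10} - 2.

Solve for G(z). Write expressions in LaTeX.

G(z) = - 2 \sqrt{3 z^{2} + \frac{5}{2}} - 4 e^{z} + 2

For G(z) to be correct, d/dz[G] must agree with the stated G'(z) identically.
A general antiderivative is - 2 \sqrt{3 z^{2} + \frac{5}{2}} - 4 e^{z} + C.
The condition gives C = - \sqrt{10} - 2 - (-4 - \sqrt{10}) = 2.
So G(z) = - 2 \sqrt{3 z^{2} + \frac{5}{2}} - 4 e^{z} + 2.
Check: d/dz[- 2 \sqrt{3 z^{2} + \frac{5}{2}} - 4 e^{z} + 2] = \frac{- 6 \sqrt{2} z - 4 \sqrt{6 z^{2} + 5} e^{z}}{\sqrt{6 z^{2} + 5}}, which equals G'(z).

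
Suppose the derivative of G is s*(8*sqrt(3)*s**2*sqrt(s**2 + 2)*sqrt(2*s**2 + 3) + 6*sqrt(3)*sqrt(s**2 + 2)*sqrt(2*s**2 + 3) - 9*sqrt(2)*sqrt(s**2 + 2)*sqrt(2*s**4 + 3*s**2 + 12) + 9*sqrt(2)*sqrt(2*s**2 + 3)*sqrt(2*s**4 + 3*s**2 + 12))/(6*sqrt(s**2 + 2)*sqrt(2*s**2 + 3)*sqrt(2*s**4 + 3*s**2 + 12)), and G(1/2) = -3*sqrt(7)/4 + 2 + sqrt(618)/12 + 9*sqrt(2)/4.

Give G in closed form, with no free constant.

Since d/ds undoes antidifferentiation here, G(s) must give back the stated G'(s).
A general antiderivative is 3*sqrt(s**2/2 + 1) - 3*sqrt(s**2 + 3/2)/2 + sqrt(2*s**4/3 + s**2 + 4) + C.
The condition gives C = -3*sqrt(7)/4 + 2 + sqrt(618)/12 + 9*sqrt(2)/4 - (-3*sqrt(7)/4 + sqrt(618)/12 + 9*sqrt(2)/4) = 2.
So G(s) = (18*sqrt(2)*sqrt(s**2 + 2) - 9*sqrt(2)*sqrt(2*s**2 + 3) + 4*sqrt(3)*sqrt(2*s**4 + 3*s**2 + 12) + 24)/12.
Check: d/ds[(18*sqrt(2)*sqrt(s**2 + 2) - 9*sqrt(2)*sqrt(2*s**2 + 3) + 4*sqrt(3)*sqrt(2*s**4 + 3*s**2 + 12) + 24)/12] = (8*sqrt(3)*s**3*sqrt(s**2 + 2)*sqrt(2*s**2 + 3) + 6*sqrt(3)*s*sqrt(s**2 + 2)*sqrt(2*s**2 + 3) - 9*sqrt(2)*s*sqrt(s**2 + 2)*sqrt(2*s**4 + 3*s**2 + 12) + 9*sqrt(2)*s*sqrt(2*s**2 + 3)*sqrt(2*s**4 + 3*s**2 + 12))/(6*sqrt(s**2 + 2)*sqrt(2*s**2 + 3)*sqrt(2*s**4 + 3*s**2 + 12)), which equals G'(s).

G(s) = (18*sqrt(2)*sqrt(s**2 + 2) - 9*sqrt(2)*sqrt(2*s**2 + 3) + 4*sqrt(3)*sqrt(2*s**4 + 3*s**2 + 12) + 24)/12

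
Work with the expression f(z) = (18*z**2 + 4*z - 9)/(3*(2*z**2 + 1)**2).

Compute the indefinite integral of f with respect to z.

F(z) = (-3*z - 1/3)/(2*z**2 + 1) + C

Recognize the product-rule pattern: f = u'v + uv' with u = 1/(2*z**2 + 1), v = -3*z - 1/3, so integration by parts undoes it.
Check: d/dz[(-3*z - 1/3)/(2*z**2 + 1)] = (18*z**2 + 4*z - 9)/(12*z**4 + 12*z**2 + 3), which equals f(z).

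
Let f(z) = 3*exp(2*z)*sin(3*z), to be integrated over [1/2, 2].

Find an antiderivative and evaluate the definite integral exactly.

An antiderivative F(z) passes only if d/dz[F] lands on f(z) exactly.
F(z) = -3*(-2*sin(3*z) + 3*cos(3*z))*exp(2*z)/13 is an antiderivative of f.
Check: d/dz[-3*(-2*sin(3*z) + 3*cos(3*z))*exp(2*z)/13] = 3*exp(2*z)*sin(3*z) = f(z).
F(2) = -9*exp(4)*cos(6)/13 + 6*exp(4)*sin(6)/13; F(1/2) = -9*exp(1)*cos(3/2)/13 + 6*exp(1)*sin(3/2)/13.
Integral = F(2) - F(1/2) = -9*exp(4)*cos(6)/13 + 6*exp(4)*sin(6)/13 - 6*exp(1)*sin(3/2)/13 + 9*exp(1)*cos(3/2)/13.

Antiderivative: F(z) = -3*(-2*sin(3*z) + 3*cos(3*z))*exp(2*z)/13; value = -9*exp(4)*cos(6)/13 + 6*exp(4)*sin(6)/13 - 6*exp(1)*sin(3/2)/13 + 9*exp(1)*cos(3/2)/13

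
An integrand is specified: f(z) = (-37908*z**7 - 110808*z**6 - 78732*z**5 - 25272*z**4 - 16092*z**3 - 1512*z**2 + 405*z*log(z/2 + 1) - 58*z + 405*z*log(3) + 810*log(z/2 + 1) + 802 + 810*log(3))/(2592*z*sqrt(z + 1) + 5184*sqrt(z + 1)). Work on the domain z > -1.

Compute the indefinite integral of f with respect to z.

f has the shape u'v + uv' for u = sqrt(z + 1)/4 and v = (-3*z**2 - 1/3)**3/3 + 5*log(3*z/2 + 3)/4 — it is the derivative of the product u*v.
Check: d/dz[-sqrt(z + 1)*(2916*z**6 + 972*z**4 + 108*z**2 - 405*log(3*z/2 + 3) + 4)/1296] = (-37908*z**7 - 110808*z**6 - 78732*z**5 - 25272*z**4 - 16092*z**3 - 1512*z**2 + 405*z*log(z/2 + 1) - 58*z + 405*z*log(3) + 810*log(z/2 + 1) + 802 + 810*log(3))/(2592*z*sqrt(z + 1) + 5184*sqrt(z + 1)) = f(z).

F(z) = -sqrt(z + 1)*(2916*z**6 + 972*z**4 + 108*z**2 - 405*log(3*z/2 + 3) + 4)/1296 + C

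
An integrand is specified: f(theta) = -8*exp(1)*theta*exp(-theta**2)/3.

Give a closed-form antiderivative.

The substitution u = 1 - theta**2 works: f is exactly (dF/du)*(du/dtheta) for that inner function.
Check: d/dtheta[4*exp(1)*exp(-theta**2)/3] = -8*exp(1)*theta*exp(-theta**2)/3 = f(theta).

An antiderivative is F(theta) = 4*exp(1)*exp(-theta**2)/3.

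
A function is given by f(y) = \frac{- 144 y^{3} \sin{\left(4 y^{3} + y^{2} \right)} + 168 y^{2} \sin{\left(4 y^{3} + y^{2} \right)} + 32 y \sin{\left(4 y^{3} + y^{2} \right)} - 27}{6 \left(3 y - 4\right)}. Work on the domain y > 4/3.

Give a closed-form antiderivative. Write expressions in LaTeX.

Whatever form F(y) takes, F'(y) = f(y) is non-negotiable.
Check: d/dy[- \frac{3 \log{\left(\frac{3 y}{2} - 2 \right)}}{2} + \frac{2 \cos{\left(4 y^{3} + y^{2} \right)}}{3}] = \frac{- 144 y^{3} \sin{\left(4 y^{3} + y^{2} \right)} + 168 y^{2} \sin{\left(4 y^{3} + y^{2} \right)} + 32 y \sin{\left(4 y^{3} + y^{2} \right)} - 27}{18 y - 24}, which equals f(y).

An antiderivative is F(y) = - \frac{3 \log{\left(\frac{3 y}{2} - 2 \right)}}{2} + \frac{2 \cos{\left(4 y^{3} + y^{2} \right)}}{3}.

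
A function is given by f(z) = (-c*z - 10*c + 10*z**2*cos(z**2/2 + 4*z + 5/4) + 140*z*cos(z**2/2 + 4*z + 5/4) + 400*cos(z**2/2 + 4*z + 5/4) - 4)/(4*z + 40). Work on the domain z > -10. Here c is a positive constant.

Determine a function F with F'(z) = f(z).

An antiderivative is F(z) = (-c*z - 4*log(z/2 + 5) + 10*sin(z**2/2 + 4*z + 5/4))/4.

Since d/dz undoes antidifferentiation here, F'(z) = f(z) is required of F(z).
Check: d/dz[(-c*z - 4*log(z/2 + 5) + 10*sin(z**2/2 + 4*z + 5/4))/4] = (-c*z - 10*c + 10*z**2*cos(z**2/2 + 4*z + 5/4) + 140*z*cos(z**2/2 + 4*z + 5/4) + 400*cos(z**2/2 + 4*z + 5/4) - 4)/(4*z + 40) = f(z).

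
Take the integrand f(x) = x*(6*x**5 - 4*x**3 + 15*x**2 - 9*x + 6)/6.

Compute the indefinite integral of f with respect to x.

Since d/dx undoes antidifferentiation here, F'(x) = f(x) is required of F(x).
Check: d/dx[x**7/7 - 2*x**5/15 + 5*x**4/8 - x**3/2 + x**2/2] = x**6 - 2*x**4/3 + 5*x**3/2 - 3*x**2/2 + x, which equals f(x).

F(x) = x**7/7 - 2*x**5/15 + 5*x**4/8 - x**3/2 + x**2/2 + C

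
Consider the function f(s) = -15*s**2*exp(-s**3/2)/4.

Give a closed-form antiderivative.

The substitution u = -s**3/2 works: f is exactly (dF/du)*(du/ds) for that inner function.
Check: d/ds[5*exp(-s**3/2)/2] = -15*s**2*exp(-s**3/2)/4 = f(s).

An antiderivative is F(s) = 5*exp(-s**3/2)/2.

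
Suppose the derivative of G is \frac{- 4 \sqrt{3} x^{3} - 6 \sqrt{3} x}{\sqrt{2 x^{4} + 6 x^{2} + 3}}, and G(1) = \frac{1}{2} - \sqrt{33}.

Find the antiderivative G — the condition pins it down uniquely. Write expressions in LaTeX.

G'(x) matches the chain-rule pattern g'(h)*h' with inner function h(x) = \frac{2 x^{4}}{3} + 2 x^{2} + 1; substituting u = h(x) collapses the integral.
A general antiderivative is - 3 \sqrt{\frac{2 x^{4}}{3} + 2 x^{2} + 1} + C.
The condition gives C = \frac{1}{2} - \sqrt{33} - (- \sqrt{33}) = \frac{1}{2}.
So G(x) = \frac{1}{2} - 3 \sqrt{\frac{2 x^{4}}{3} + 2 x^{2} + 1}.
Check: d/dx[\frac{1}{2} - 3 \sqrt{\frac{2 x^{4}}{3} + 2 x^{2} + 1}] = \frac{- 4 \sqrt{3} x^{3} - 6 \sqrt{3} x}{\sqrt{2 x^{4} + 6 x^{2} + 3}} = G'(x).

G(x) = \frac{1}{2} - 3 \sqrt{\frac{2 x^{4}}{3} + 2 x^{2} + 1}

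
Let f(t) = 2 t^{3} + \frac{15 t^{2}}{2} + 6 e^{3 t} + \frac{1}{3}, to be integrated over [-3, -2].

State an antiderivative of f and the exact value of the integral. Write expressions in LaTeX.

Integrate term by term and add the pieces.
F(t) = \frac{3 t^{4} + 15 t^{3} + 2 t + 12 e^{3 t}}{6} is an antiderivative of f.
Check: d/dt[\frac{3 t^{4} + 15 t^{3} + 2 t + 12 e^{3 t}}{6}] = 2 t^{3} + \frac{15 t^{2}}{2} + 6 e^{3 t} + \frac{1}{3} = f(t).
F(-2) = - \frac{38}{3} + \frac{2}{e^{6}}; F(-3) = -28 + \frac{2}{e^{9}}.
Integral = F(-2) - F(-3) = - \frac{2}{e^{9}} + \frac{2}{e^{6}} + \frac{46}{3}.

Antiderivative: F(t) = \frac{3 t^{4} + 15 t^{3} + 2 t + 12 e^{3 t}}{6}; value = - \frac{2}{e^{9}} + \frac{2}{e^{6}} + \frac{46}{3}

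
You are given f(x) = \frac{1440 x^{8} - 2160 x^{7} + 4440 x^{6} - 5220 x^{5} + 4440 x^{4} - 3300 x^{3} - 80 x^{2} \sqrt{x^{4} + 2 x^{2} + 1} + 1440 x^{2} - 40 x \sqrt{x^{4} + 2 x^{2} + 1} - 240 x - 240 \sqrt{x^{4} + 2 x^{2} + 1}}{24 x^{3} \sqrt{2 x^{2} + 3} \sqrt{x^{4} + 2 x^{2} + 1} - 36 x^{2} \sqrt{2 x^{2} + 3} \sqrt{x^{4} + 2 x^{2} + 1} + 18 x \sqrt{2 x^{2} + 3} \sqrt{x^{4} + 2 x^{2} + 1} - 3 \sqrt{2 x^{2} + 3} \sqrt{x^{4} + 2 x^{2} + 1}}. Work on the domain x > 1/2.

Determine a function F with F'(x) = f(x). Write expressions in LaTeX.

An antiderivative is F(x) = - 5 \sqrt{2 x^{2} + 3} \left(- 2 \sqrt{x^{4} + 2 x^{2} + 1} - \frac{4}{3 \left(2 x - 1\right)^{2}}\right).

Recognize the product-rule pattern: f = u'v + uv' with u = - 5 \sqrt{2 x^{2} + 3}, v = - 2 \sqrt{x^{4} + 2 x^{2} + 1} - \frac{4}{3 \left(2 x - 1\right)^{2}}, so integration by parts undoes it.
Check: d/dx[- 5 \sqrt{2 x^{2} + 3} \left(- 2 \sqrt{x^{4} + 2 x^{2} + 1} - \frac{4}{3 \left(2 x - 1\right)^{2}}\right)] = \frac{1440 x^{8} - 2160 x^{7} + 4440 x^{6} - 5220 x^{5} + 4440 x^{4} - 3300 x^{3} - 80 x^{2} \sqrt{x^{4} + 2 x^{2} + 1} + 1440 x^{2} - 40 x \sqrt{x^{4} + 2 x^{2} + 1} - 240 x - 240 \sqrt{x^{4} + 2 x^{2} + 1}}{24 x^{3} \sqrt{2 x^{2} + 3} \sqrt{x^{4} + 2 x^{2} + 1} - 36 x^{2} \sqrt{2 x^{2} + 3} \sqrt{x^{4} + 2 x^{2} + 1} + 18 x \sqrt{2 x^{2} + 3} \sqrt{x^{4} + 2 x^{2} + 1} - 3 \sqrt{2 x^{2} + 3} \sqrt{x^{4} + 2 x^{2} + 1}} = f(x).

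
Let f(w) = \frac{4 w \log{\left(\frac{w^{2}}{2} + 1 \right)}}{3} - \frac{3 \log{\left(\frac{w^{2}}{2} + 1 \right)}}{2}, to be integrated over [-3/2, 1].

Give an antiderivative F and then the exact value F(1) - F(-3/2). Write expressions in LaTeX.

The integrand splits into summands that can be handled one at a time.
F(w) = \frac{2 w^{2} \log{\left(\frac{w^{2}}{2} + 1 \right)}}{3} - \frac{2 w^{2}}{3} - \frac{3 w \log{\left(\frac{w^{2}}{2} + 1 \right)}}{2} + 3 w + \frac{4 \log{\left(w^{2} + 2 \right)}}{3} - 3 \sqrt{2} \operatorname{atan}{\left(\frac{\sqrt{2} w}{2} \right)} is an antiderivative of f.
Check: d/dw[\frac{2 w^{2} \log{\left(\frac{w^{2}}{2} + 1 \right)}}{3} - \frac{2 w^{2}}{3} - \frac{3 w \log{\left(\frac{w^{2}}{2} + 1 \right)}}{2} + 3 w + \frac{4 \log{\left(w^{2} + 2 \right)}}{3} - 3 \sqrt{2} \operatorname{atan}{\left(\frac{\sqrt{2} w}{2} \right)}] = \frac{4 w \log{\left(\frac{w^{2}}{2} + 1 \right)}}{3} - \frac{3 \log{\left(\frac{w^{2}}{2} + 1 \right)}}{2} = f(w).
F(1) = - 3 \sqrt{2} \operatorname{atan}{\left(\frac{\sqrt{2}}{2} \right)} - \frac{5 \log{\left(\frac{3}{2} \right)}}{6} + \frac{4 \log{\left(3 \right)}}{3} + \frac{7}{3}; F(-3/2) = -6 + \frac{4 \log{\left(\frac{17}{4} \right)}}{3} + \frac{15 \log{\left(\frac{17}{8} \right)}}{4} + 3 \sqrt{2} \operatorname{atan}{\left(\frac{3 \sqrt{2}}{4} \right)}.
Integral = F(1) - F(-3/2) = - 3 \sqrt{2} \operatorname{atan}{\left(\frac{3 \sqrt{2}}{4} \right)} - \frac{15 \log{\left(\frac{17}{8} \right)}}{4} - 3 \sqrt{2} \operatorname{atan}{\left(\frac{\sqrt{2}}{2} \right)} - \frac{4 \log{\left(\frac{17}{4} \right)}}{3} - \frac{5 \log{\left(\frac{3}{2} \right)}}{6} + \frac{4 \log{\left(3 \right)}}{3} + \frac{25}{3}.

Antiderivative: F(w) = \frac{2 w^{2} \log{\left(\frac{w^{2}}{2} + 1 \right)}}{3} - \frac{2 w^{2}}{3} - \frac{3 w \log{\left(\frac{w^{2}}{2} + 1 \right)}}{2} + 3 w + \frac{4 \log{\left(w^{2} + 2 \right)}}{3} - 3 \sqrt{2} \operatorname{atan}{\left(\frac{\sqrt{2} w}{2} \right)}; value = - 3 \sqrt{2} \operatorname{atan}{\left(\frac{3 \sqrt{2}}{4} \right)} - \frac{15 \log{\left(\frac{17}{8} \right)}}{4} - 3 \sqrt{2} \operatorname{atan}{\left(\frac{\sqrt{2}}{2} \right)} - \frac{4 \log{\left(\frac{17}{4} \right)}}{3} - \frac{5 \log{\left(\frac{3}{2} \right)}}{6} + \frac{4 \log{\left(3 \right)}}{3} + \frac{25}{3}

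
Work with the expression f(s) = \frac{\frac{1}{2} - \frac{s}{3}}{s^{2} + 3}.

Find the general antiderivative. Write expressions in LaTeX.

Differentiate the proposed F(s) back; it has to land on f(s) exactly.
Check: d/ds[- \frac{\log{\left(s^{2} + 3 \right)}}{6} + \frac{\sqrt{3} \operatorname{atan}{\left(\frac{\sqrt{3} s}{3} \right)}}{6}] = \frac{3 - 2 s}{6 s^{2} + 18}, which equals f(s).

F(s) = - \frac{\log{\left(s^{2} + 3 \right)}}{6} + \frac{\sqrt{3} \operatorname{atan}{\left(\frac{\sqrt{3} s}{3} \right)}}{6} + C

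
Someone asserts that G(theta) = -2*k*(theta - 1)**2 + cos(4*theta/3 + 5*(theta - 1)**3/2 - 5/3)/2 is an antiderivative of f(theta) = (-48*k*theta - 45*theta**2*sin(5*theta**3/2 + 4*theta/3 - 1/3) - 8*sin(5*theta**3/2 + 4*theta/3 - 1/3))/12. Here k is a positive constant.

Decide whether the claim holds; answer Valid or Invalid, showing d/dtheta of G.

Invalid: d/dtheta[G] - f = 4*k + 15*theta**2*sin(5*theta**3/2 + 4*theta/3 - 1/3)/4 - 15*theta**2*sin(5*theta**3/2 - 15*theta**2/2 + 53*theta/6 - 25/6)/4 + 15*theta*sin(5*theta**3/2 - 15*theta**2/2 + 53*theta/6 - 25/6)/2 + 2*sin(5*theta**3/2 + 4*theta/3 - 1/3)/3 - 53*sin(5*theta**3/2 - 15*theta**2/2 + 53*theta/6 - 25/6)/12, which is not 0.

d/dtheta[G] = -4*k*theta + 4*k - 15*theta**2*sin(5*theta**3/2 - 15*theta**2/2 + 53*theta/6 - 25/6)/4 + 15*theta*sin(5*theta**3/2 - 15*theta**2/2 + 53*theta/6 - 25/6)/2 - 53*sin(5*theta**3/2 - 15*theta**2/2 + 53*theta/6 - 25/6)/12
d/dtheta[G] - f(theta) = 4*k + 15*theta**2*sin(5*theta**3/2 + 4*theta/3 - 1/3)/4 - 15*theta**2*sin(5*theta**3/2 - 15*theta**2/2 + 53*theta/6 - 25/6)/4 + 15*theta*sin(5*theta**3/2 - 15*theta**2/2 + 53*theta/6 - 25/6)/2 + 2*sin(5*theta**3/2 + 4*theta/3 - 1/3)/3 - 53*sin(5*theta**3/2 - 15*theta**2/2 + 53*theta/6 - 25/6)/12 != 0.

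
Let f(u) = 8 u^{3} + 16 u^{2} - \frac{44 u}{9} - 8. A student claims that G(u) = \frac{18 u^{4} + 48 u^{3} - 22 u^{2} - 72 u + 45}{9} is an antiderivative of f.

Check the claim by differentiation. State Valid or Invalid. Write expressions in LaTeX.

Valid: G'(u) = f(u).

d/du[G] = 8 u^{3} + 16 u^{2} - \frac{44 u}{9} - 8
This equals f(u) exactly, so the claim holds.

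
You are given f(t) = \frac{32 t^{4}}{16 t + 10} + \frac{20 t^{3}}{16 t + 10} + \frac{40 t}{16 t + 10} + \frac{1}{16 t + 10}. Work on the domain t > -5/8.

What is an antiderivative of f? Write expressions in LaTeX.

The integrand splits into summands that can be handled one at a time.
Check: d/dt[\frac{t^{4}}{2} + \frac{5 t}{2} - \frac{3 \log{\left(4 t + \frac{5}{2} \right)}}{2}] = \frac{32 t^{4} + 20 t^{3} + 40 t + 1}{16 t + 10}, which equals f(t).

An antiderivative is F(t) = \frac{t^{4}}{2} + \frac{5 t}{2} - \frac{3 \log{\left(4 t + \frac{5}{2} \right)}}{2}.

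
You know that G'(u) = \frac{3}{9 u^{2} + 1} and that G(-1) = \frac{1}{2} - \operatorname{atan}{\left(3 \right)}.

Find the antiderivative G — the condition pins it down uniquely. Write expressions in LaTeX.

Whatever form G(u) takes, its d/du must return the stated G'(u).
A general antiderivative is \operatorname{atan}{\left(3 u \right)} + C.
The condition gives C = \frac{1}{2} - \operatorname{atan}{\left(3 \right)} - (- \operatorname{atan}{\left(3 \right)}) = \frac{1}{2}.
So G(u) = \operatorname{atan}{\left(3 u \right)} + \frac{1}{2}.
Check: d/du[\operatorname{atan}{\left(3 u \right)} + \frac{1}{2}] = \frac{3}{9 u^{2} + 1} = G'(u).

G(u) = \operatorname{atan}{\left(3 u \right)} + \frac{1}{2}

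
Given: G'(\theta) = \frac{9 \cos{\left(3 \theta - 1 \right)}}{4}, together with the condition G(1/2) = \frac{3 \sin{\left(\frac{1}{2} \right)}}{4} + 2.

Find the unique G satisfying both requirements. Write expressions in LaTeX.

Whatever form G(\theta) takes, its d/d\theta must return the stated G'(\theta).
A general antiderivative is \frac{3 \sin{\left(3 \theta - 1 \right)}}{4} + C.
The condition gives C = \frac{3 \sin{\left(\frac{1}{2} \right)}}{4} + 2 - (\frac{3 \sin{\left(\frac{1}{2} \right)}}{4}) = 2.
So G(\theta) = \frac{3 \sin{\left(3 \theta - 1 \right)}}{4} + 2.
Check: d/d\theta[\frac{3 \sin{\left(3 \theta - 1 \right)}}{4} + 2] = \frac{9 \cos{\left(3 \theta - 1 \right)}}{4} = G'(\theta).

G(\theta) = \frac{3 \sin{\left(3 \theta - 1 \right)}}{4} + 2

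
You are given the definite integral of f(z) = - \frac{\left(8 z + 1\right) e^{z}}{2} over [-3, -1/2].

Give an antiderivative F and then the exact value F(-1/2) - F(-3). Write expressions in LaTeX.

Antiderivative: F(z) = \frac{\left(7 - 8 z\right) e^{z}}{2}; value = - \frac{31}{2 e^{3}} + \frac{11}{2 e^{\frac{1}{2}}}

f has the shape u'v + uv' for u = \frac{7}{2} - 4 z and v = e^{z} — it is the derivative of the product u*v.
F(z) = \frac{\left(7 - 8 z\right) e^{z}}{2} is an antiderivative of f.
Check: d/dz[\frac{\left(7 - 8 z\right) e^{z}}{2}] = - 4 z e^{z} - \frac{e^{z}}{2}, which equals f(z).
F(-1/2) = \frac{11}{2 e^{\frac{1}{2}}}; F(-3) = \frac{31}{2 e^{3}}.
Integral = F(-1/2) - F(-3) = - \frac{31}{2 e^{3}} + \frac{11}{2 e^{\frac{1}{2}}}.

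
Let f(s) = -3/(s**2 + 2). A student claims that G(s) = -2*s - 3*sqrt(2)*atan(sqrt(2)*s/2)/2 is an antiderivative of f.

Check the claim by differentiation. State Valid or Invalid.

d/ds[G] = (-2*s**2 - 7)/(s**2 + 2)
d/ds[G] - f(s) = -2 != 0.

Invalid: d/ds[G] - f = -2, which is not 0.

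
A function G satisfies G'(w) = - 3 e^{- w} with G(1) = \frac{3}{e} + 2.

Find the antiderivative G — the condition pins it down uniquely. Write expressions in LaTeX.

G(w) = 2 + 3 e^{- w}

Since d/dw undoes antidifferentiation here, G(w) must give back the stated G'(w).
A general antiderivative is 3 e^{- w} + C.
The condition gives C = \frac{3}{e} + 2 - (\frac{3}{e}) = 2.
So G(w) = 2 + 3 e^{- w}.
Check: d/dw[2 + 3 e^{- w}] = - 3 e^{- w} = G'(w).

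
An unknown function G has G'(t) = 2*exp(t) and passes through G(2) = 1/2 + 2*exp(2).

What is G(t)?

G(t) = 2*exp(t) + 1/2

Whatever form G(t) takes, its d/dt must return the stated G'(t).
A general antiderivative is 2*exp(t) + C.
The condition gives C = 1/2 + 2*exp(2) - (2*exp(2)) = 1/2.
So G(t) = 2*exp(t) + 1/2.
Check: d/dt[2*exp(t) + 1/2] = 2*exp(t) = G'(t).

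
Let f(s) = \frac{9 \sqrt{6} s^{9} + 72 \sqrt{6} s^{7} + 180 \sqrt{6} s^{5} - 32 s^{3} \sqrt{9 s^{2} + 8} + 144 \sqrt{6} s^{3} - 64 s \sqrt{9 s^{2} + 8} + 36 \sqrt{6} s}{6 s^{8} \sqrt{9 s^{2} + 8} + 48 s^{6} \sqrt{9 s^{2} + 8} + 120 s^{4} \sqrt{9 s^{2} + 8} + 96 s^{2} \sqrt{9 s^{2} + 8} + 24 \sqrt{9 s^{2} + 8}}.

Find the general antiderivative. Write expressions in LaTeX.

F(s) = \frac{\sqrt{6} s^{4} \sqrt{9 s^{2} + 8} + 4 \sqrt{6} s^{2} \sqrt{9 s^{2} + 8} + 2 \sqrt{6} \sqrt{9 s^{2} + 8} + 8}{6 \left(s^{4} + 4 s^{2} + 2\right)} + C

A first test for any F(s): its s-derivative must equal f(s) identically.
Check: d/ds[\frac{\sqrt{6} s^{4} \sqrt{9 s^{2} + 8} + 4 \sqrt{6} s^{2} \sqrt{9 s^{2} + 8} + 2 \sqrt{6} \sqrt{9 s^{2} + 8} + 8}{6 \left(s^{4} + 4 s^{2} + 2\right)}] = \frac{9 \sqrt{6} s^{9} + 72 \sqrt{6} s^{7} + 180 \sqrt{6} s^{5} - 32 s^{3} \sqrt{9 s^{2} + 8} + 144 \sqrt{6} s^{3} - 64 s \sqrt{9 s^{2} + 8} + 36 \sqrt{6} s}{6 s^{8} \sqrt{9 s^{2} + 8} + 48 s^{6} \sqrt{9 s^{2} + 8} + 120 s^{4} \sqrt{9 s^{2} + 8} + 96 s^{2} \sqrt{9 s^{2} + 8} + 24 \sqrt{9 s^{2} + 8}} = f(s).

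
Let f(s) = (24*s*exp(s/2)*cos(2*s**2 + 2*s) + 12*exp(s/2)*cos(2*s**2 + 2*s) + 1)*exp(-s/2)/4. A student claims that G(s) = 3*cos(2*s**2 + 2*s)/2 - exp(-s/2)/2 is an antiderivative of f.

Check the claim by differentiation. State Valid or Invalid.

Invalid: d/ds[G] - f = -6*s*sin(2*s**2 + 2*s) - 6*s*cos(2*s**2 + 2*s) - 3*sin(2*s**2 + 2*s) - 3*cos(2*s**2 + 2*s), which is not 0.

d/ds[G] = (-24*s*exp(s/2)*sin(2*s**2 + 2*s) - 12*exp(s/2)*sin(2*s**2 + 2*s) + 1)*exp(-s/2)/4
d/ds[G] - f(s) = -6*s*sin(2*s**2 + 2*s) - 6*s*cos(2*s**2 + 2*s) - 3*sin(2*s**2 + 2*s) - 3*cos(2*s**2 + 2*s) != 0.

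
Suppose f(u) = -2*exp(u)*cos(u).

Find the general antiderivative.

F(u) = -exp(u)*sin(u) - exp(u)*cos(u) + C

Differentiate the proposed F(u) back; it has to land on f(u) exactly.
Check: d/du[-exp(u)*sin(u) - exp(u)*cos(u)] = -2*exp(u)*cos(u) = f(u).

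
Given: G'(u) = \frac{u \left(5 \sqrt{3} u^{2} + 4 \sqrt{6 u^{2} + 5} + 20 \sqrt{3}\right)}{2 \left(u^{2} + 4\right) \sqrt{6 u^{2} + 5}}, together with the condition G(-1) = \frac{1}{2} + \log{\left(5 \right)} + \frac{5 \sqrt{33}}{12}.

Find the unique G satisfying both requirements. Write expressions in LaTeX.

G(u) = \frac{\sqrt{3} \left(5 \sqrt{6 u^{2} + 5} + 4 \sqrt{3} \log{\left(u^{2} + 4 \right)} + 2 \sqrt{3}\right)}{12}

Since d/du undoes antidifferentiation here, G(u) must give back the stated G'(u).
A general antiderivative is \frac{5 \sqrt{2 u^{2} + \frac{5}{3}}}{4} + \log{\left(u^{2} + 4 \right)} + C.
The condition gives C = \frac{1}{2} + \log{\left(5 \right)} + \frac{5 \sqrt{33}}{12} - (\log{\left(5 \right)} + \frac{5 \sqrt{33}}{12}) = \frac{1}{2}.
So G(u) = \frac{\sqrt{3} \left(5 \sqrt{6 u^{2} + 5} + 4 \sqrt{3} \log{\left(u^{2} + 4 \right)} + 2 \sqrt{3}\right)}{12}.
Check: d/du[\frac{\sqrt{3} \left(5 \sqrt{6 u^{2} + 5} + 4 \sqrt{3} \log{\left(u^{2} + 4 \right)} + 2 \sqrt{3}\right)}{12}] = \frac{5 \sqrt{3} u^{3} + 4 u \sqrt{6 u^{2} + 5} + 20 \sqrt{3} u}{2 u^{2} \sqrt{6 u^{2} + 5} + 8 \sqrt{6 u^{2} + 5}}, which equals G'(u).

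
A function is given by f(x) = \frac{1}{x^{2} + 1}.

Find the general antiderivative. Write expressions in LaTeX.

For F(x) to be correct the identity F'(x) - f(x) = 0 must hold.
Check: d/dx[\operatorname{atan}{\left(x \right)}] = \frac{1}{x^{2} + 1} = f(x).

F(x) = \operatorname{atan}{\left(x \right)} + C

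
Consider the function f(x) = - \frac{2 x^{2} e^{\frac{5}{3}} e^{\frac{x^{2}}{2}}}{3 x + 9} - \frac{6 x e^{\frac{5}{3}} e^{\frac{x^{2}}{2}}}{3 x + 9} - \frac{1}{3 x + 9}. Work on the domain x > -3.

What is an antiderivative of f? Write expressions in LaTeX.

Integrate term by term and add the pieces.
Check: d/dx[\frac{- 2 e^{\frac{x^{2}}{2} + \frac{5}{3}} - \log{\left(x + 3 \right)}}{3}] = \frac{- 2 x^{2} e^{\frac{5}{3}} e^{\frac{x^{2}}{2}} - 6 x e^{\frac{5}{3}} e^{\frac{x^{2}}{2}} - 1}{3 x + 9}, which equals f(x).

An antiderivative is F(x) = \frac{- 2 e^{\frac{x^{2}}{2} + \frac{5}{3}} - \log{\left(x + 3 \right)}}{3}.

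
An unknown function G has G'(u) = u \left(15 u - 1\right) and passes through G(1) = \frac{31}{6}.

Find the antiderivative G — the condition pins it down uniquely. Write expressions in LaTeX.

G(u) = 5 u^{3} - \frac{u^{2}}{2} + \frac{2}{3}

For G(u) to be correct, d/du[G] must agree with the stated G'(u) identically.
A general antiderivative is 5 u^{3} - \frac{u^{2}}{2} - \frac{4}{3} + C.
The condition gives C = \frac{31}{6} - (\frac{19}{6}) = 2.
So G(u) = 5 u^{3} - \frac{u^{2}}{2} + \frac{2}{3}.
Check: d/du[5 u^{3} - \frac{u^{2}}{2} + \frac{2}{3}] = 15 u^{2} - u, which equals G'(u).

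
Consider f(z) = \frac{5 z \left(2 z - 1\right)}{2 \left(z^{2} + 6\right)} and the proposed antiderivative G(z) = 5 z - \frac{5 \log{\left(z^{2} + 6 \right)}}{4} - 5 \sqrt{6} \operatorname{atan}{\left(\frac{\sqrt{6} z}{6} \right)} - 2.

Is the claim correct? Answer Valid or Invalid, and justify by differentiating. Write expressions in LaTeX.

Valid: G'(z) = f(z).

d/dz[G] = \frac{10 z^{2} - 5 z}{2 z^{2} + 12}
This equals f(z) exactly, so the claim holds.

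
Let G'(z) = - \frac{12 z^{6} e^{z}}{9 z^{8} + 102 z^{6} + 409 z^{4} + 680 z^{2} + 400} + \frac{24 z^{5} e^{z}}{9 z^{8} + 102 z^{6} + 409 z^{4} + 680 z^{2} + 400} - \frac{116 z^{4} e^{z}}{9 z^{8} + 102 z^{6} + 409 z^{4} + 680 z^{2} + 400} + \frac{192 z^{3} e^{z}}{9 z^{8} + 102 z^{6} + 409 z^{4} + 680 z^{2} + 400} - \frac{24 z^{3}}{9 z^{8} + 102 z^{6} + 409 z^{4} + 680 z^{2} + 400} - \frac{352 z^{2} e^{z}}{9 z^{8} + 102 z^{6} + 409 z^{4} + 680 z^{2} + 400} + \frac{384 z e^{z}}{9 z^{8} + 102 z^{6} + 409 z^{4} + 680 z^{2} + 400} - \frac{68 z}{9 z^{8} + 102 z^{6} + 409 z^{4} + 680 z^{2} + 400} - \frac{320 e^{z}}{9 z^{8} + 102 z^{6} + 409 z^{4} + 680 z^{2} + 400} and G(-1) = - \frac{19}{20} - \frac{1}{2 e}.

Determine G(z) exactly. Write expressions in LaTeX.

G(z) = - \frac{3 z^{4} + 4 z^{2} e^{z} + 17 z^{2} + 16 e^{z} + 18}{\left(z^{2} + 4\right) \left(3 z^{2} + 5\right)}

G'(z) has the shape u'v + uv' for u = \frac{4}{3 \left(z^{2} + \frac{5}{3}\right)} and v = - e^{z} + \frac{3}{4 \left(\frac{3 z^{2}}{2} + 6\right)} — it is the derivative of the product u*v.
A general antiderivative is \frac{4 \left(- e^{z} + \frac{3}{4 \left(\frac{3 z^{2}}{2} + 6\right)}\right)}{3 \left(z^{2} + \frac{5}{3}\right)} + C.
The condition gives C = - \frac{19}{20} - \frac{1}{2 e} - (\frac{1}{20} - \frac{1}{2 e}) = -1.
So G(z) = - \frac{3 z^{4} + 4 z^{2} e^{z} + 17 z^{2} + 16 e^{z} + 18}{\left(z^{2} + 4\right) \left(3 z^{2} + 5\right)}.
Check: d/dz[- \frac{3 z^{4} + 4 z^{2} e^{z} + 17 z^{2} + 16 e^{z} + 18}{\left(z^{2} + 4\right) \left(3 z^{2} + 5\right)}] = \frac{- 12 z^{6} e^{z} + 24 z^{5} e^{z} - 116 z^{4} e^{z} + 192 z^{3} e^{z} - 24 z^{3} - 352 z^{2} e^{z} + 384 z e^{z} - 68 z - 320 e^{z}}{9 z^{8} + 102 z^{6} + 409 z^{4} + 680 z^{2} + 400}, which equals G'(z).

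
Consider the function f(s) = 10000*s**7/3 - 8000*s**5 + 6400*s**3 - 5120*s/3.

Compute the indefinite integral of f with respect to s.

F(s) = 1250*s**8/3 - 4000*s**6/3 + 1600*s**4 - 2560*s**2/3 + C

The substitution u = 4 - 5*s**2 works: f is exactly (dF/du)*(du/ds) for that inner function.
Check: d/ds[1250*s**8/3 - 4000*s**6/3 + 1600*s**4 - 2560*s**2/3] = 10000*s**7/3 - 8000*s**5 + 6400*s**3 - 5120*s/3 = f(s).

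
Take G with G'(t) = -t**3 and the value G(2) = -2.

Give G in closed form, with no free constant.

G(t) = (8 - t**4)/4

A candidate passes only if d/dt[G] lands on the given G'(t) exactly.
A general antiderivative is -t**4/4 + C.
The condition gives C = -2 - (-4) = 2.
So G(t) = (8 - t**4)/4.
Check: d/dt[(8 - t**4)/4] = -t**3 = G'(t).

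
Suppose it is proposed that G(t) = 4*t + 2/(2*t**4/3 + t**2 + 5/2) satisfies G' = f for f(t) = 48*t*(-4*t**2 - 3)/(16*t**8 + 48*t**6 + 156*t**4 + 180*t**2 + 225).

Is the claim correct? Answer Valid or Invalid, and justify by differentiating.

Invalid: d/dt[G] - f = 4, which is not 0.

d/dt[G] = (64*t**8 + 192*t**6 + 624*t**4 - 192*t**3 + 720*t**2 - 144*t + 900)/(16*t**8 + 48*t**6 + 156*t**4 + 180*t**2 + 225)
d/dt[G] - f(t) = 4 != 0.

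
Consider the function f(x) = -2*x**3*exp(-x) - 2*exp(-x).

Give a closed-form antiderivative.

Recognize the product-rule pattern: f = u'v + uv' with u = 2*x**3 + 6*x**2 + 12*x + 14, v = exp(-x), so integration by parts undoes it.
Check: d/dx[(2*x**3 + 6*x**2 + 12*x + 14)*exp(-x)] = (-2*x**3 - 2)*exp(-x), which equals f(x).

An antiderivative is F(x) = (2*x**3 + 6*x**2 + 12*x + 14)*exp(-x).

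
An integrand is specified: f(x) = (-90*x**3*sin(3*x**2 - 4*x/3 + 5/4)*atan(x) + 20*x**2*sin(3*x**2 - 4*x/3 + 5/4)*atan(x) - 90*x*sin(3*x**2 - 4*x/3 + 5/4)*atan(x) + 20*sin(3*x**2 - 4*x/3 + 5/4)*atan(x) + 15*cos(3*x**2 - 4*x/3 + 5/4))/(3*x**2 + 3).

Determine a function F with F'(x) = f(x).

Recognize the product-rule pattern: f = u'v + uv' with u = 5*atan(x), v = cos(3*x**2 - 4*x/3 + 5/4), so integration by parts undoes it.
Check: d/dx[5*cos(3*x**2 - 4*x/3 + 5/4)*atan(x)] = (-90*x**3*sin(3*x**2 - 4*x/3 + 5/4)*atan(x) + 20*x**2*sin(3*x**2 - 4*x/3 + 5/4)*atan(x) - 90*x*sin(3*x**2 - 4*x/3 + 5/4)*atan(x) + 20*sin(3*x**2 - 4*x/3 + 5/4)*atan(x) + 15*cos(3*x**2 - 4*x/3 + 5/4))/(3*x**2 + 3) = f(x).

An antiderivative is F(x) = 5*cos(3*x**2 - 4*x/3 + 5/4)*atan(x).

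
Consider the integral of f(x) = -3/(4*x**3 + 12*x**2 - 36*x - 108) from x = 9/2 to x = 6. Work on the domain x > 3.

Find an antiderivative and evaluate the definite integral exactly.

Factor the denominator (4*(x - 3)*(x + 3)**2) and decompose: f = 1/(48*(x + 3)) + 1/(8*(x + 3)**2) - 1/(48*(x - 3)); each piece integrates to a log, atan, or power term.
F(x) = (-(x + 3)*log(x - 3) + (x + 3)*log(x + 3) - 6)/(48*(x + 3)) is an antiderivative of f.
Check: d/dx[(-(x + 3)*log(x - 3) + (x + 3)*log(x + 3) - 6)/(48*(x + 3))] = -3/(4*x**3 + 12*x**2 - 36*x - 108) = f(x).
F(6) = -log(3)/48 - 1/72 + log(9)/48; F(9/2) = -1/60 - log(3/2)/48 + log(15/2)/48.
Integral = F(6) - F(9/2) = -log(15/2)/48 - log(3)/48 + 1/360 + log(3/2)/48 + log(9)/48.

Antiderivative: F(x) = (-(x + 3)*log(x - 3) + (x + 3)*log(x + 3) - 6)/(48*(x + 3)); value = -log(15/2)/48 - log(3)/48 + 1/360 + log(3/2)/48 + log(9)/48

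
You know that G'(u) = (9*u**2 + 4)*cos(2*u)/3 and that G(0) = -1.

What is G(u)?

Differentiate the proposed G(u) back; it has to land on the given G'(u).
A general antiderivative is 3*u**2*sin(2*u)/2 + 3*u*cos(2*u)/2 - sin(2*u)/12 + C.
The condition gives C = -1 - (0) = -1.
So G(u) = (18*u**2*sin(2*u) + 18*u*cos(2*u) - sin(2*u) - 12)/12.
Check: d/du[(18*u**2*sin(2*u) + 18*u*cos(2*u) - sin(2*u) - 12)/12] = 3*u**2*cos(2*u) + 4*cos(2*u)/3, which equals G'(u).

G(u) = (18*u**2*sin(2*u) + 18*u*cos(2*u) - sin(2*u) - 12)/12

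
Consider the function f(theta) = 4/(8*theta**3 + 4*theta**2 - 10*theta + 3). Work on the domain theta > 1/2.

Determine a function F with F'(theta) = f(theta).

The denominator factors as (2*theta - 1)**2*(2*theta + 3); partial fractions split f into directly integrable pieces: 1/(4*(2*theta + 3)) - 1/(4*(2*theta - 1)) + (2*theta - 1)**(-2).
Check: d/dtheta[(-2*theta*log(theta - 1/2) + 2*theta*log(theta + 3/2) + log(theta - 1/2) - log(theta + 3/2) - 4)/(8*(2*theta - 1))] = 4/(8*theta**3 + 4*theta**2 - 10*theta + 3) = f(theta).

An antiderivative is F(theta) = (-2*theta*log(theta - 1/2) + 2*theta*log(theta + 3/2) + log(theta - 1/2) - log(theta + 3/2) - 4)/(8*(2*theta - 1)).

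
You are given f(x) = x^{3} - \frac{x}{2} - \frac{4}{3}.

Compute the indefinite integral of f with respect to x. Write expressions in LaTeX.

F(x) = \frac{x^{4}}{4} - \frac{x^{2}}{4} - \frac{4 x}{3} + C

Integrate term by term and add the pieces.
Check: d/dx[\frac{x^{4}}{4} - \frac{x^{2}}{4} - \frac{4 x}{3}] = x^{3} - \frac{x}{2} - \frac{4}{3} = f(x).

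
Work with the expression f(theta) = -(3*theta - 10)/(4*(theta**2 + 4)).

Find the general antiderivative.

F(theta) = (-3*log(theta**2 + 4) + 10*atan(theta/2))/8 + C

Any candidate F(theta) must reproduce f(theta) exactly when differentiated.
Check: d/dtheta[(-3*log(theta**2 + 4) + 10*atan(theta/2))/8] = (10 - 3*theta)/(4*theta**2 + 16), which equals f(theta).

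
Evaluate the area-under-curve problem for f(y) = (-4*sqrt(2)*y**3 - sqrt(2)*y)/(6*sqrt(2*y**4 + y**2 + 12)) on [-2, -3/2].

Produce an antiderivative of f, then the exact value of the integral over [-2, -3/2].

Antiderivative: F(y) = -sqrt(2)*sqrt(2*y**4 + y**2 + 12)/6; value = -sqrt(195)/12 + 2*sqrt(6)/3

The substitution u = y**4 + y**2/2 + 6 works: f is exactly (dF/du)*(du/dy) for that inner function.
F(y) = -sqrt(2)*sqrt(2*y**4 + y**2 + 12)/6 is an antiderivative of f.
Check: d/dy[-sqrt(2)*sqrt(2*y**4 + y**2 + 12)/6] = (-4*sqrt(2)*y**3 - sqrt(2)*y)/(6*sqrt(2*y**4 + y**2 + 12)) = f(y).
F(-3/2) = -sqrt(195)/12; F(-2) = -2*sqrt(6)/3.
Integral = F(-3/2) - F(-2) = -sqrt(195)/12 + 2*sqrt(6)/3.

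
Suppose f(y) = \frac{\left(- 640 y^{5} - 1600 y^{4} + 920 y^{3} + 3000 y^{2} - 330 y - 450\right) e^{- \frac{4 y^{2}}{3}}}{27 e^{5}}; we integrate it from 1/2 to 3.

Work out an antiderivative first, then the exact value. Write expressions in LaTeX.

f has the shape u'v + uv' for u = 5 \left(\frac{4 y^{2}}{3} + \frac{5 y}{3} - 1\right)^{2} and v = e^{- \frac{4 y^{2}}{3} - 5} — it is the derivative of the product u*v.
F(y) = \frac{5 \left(4 y^{2} + 5 y - 3\right)^{2} e^{- \frac{4 y^{2}}{3} - 5}}{9} is an antiderivative of f.
Check: d/dy[\frac{5 \left(4 y^{2} + 5 y - 3\right)^{2} e^{- \frac{4 y^{2}}{3} - 5}}{9}] = \frac{\left(- 640 y^{5} - 1600 y^{4} + 920 y^{3} + 3000 y^{2} - 330 y - 450\right) e^{- \frac{4 y^{2}}{3}}}{27 e^{5}} = f(y).
F(3) = \frac{1280}{e^{17}}; F(1/2) = \frac{5}{36 e^{\frac{16}{3}}}.
Integral = F(3) - F(1/2) = - \frac{5}{36 e^{\frac{16}{3}}} + \frac{1280}{e^{17}}.

Antiderivative: F(y) = \frac{5 \left(4 y^{2} + 5 y - 3\right)^{2} e^{- \frac{4 y^{2}}{3} - 5}}{9}; value = - \frac{5}{36 e^{\frac{16}{3}}} + \frac{1280}{e^{17}}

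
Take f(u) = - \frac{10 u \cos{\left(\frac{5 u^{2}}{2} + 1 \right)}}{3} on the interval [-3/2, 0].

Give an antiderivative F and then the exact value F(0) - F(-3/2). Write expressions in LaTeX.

Antiderivative: F(u) = - \frac{2 \sin{\left(\frac{5 u^{2}}{2} + 1 \right)}}{3}; value = - \frac{2 \sin{\left(1 \right)}}{3} + \frac{2 \sin{\left(\frac{53}{8} \right)}}{3}

f matches the chain-rule pattern g'(h)*h' with inner function h(u) = \frac{5 u^{2}}{2} + 1; substituting w = h(u) collapses the integral.
F(u) = - \frac{2 \sin{\left(\frac{5 u^{2}}{2} + 1 \right)}}{3} is an antiderivative of f.
Check: d/du[- \frac{2 \sin{\left(\frac{5 u^{2}}{2} + 1 \right)}}{3}] = - \frac{10 u \cos{\left(\frac{5 u^{2}}{2} + 1 \right)}}{3} = f(u).
F(0) = - \frac{2 \sin{\left(1 \right)}}{3}; F(-3/2) = - \frac{2 \sin{\left(\frac{53}{8} \right)}}{3}.
Integral = F(0) - F(-3/2) = - \frac{2 \sin{\left(1 \right)}}{3} + \frac{2 \sin{\left(\frac{53}{8} \right)}}{3}.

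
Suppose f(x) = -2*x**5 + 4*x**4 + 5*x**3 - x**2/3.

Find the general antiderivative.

Integrate term by term and add the pieces.
Check: d/dx[-x**6/3 + 4*x**5/5 + 5*x**4/4 - x**3/9] = -2*x**5 + 4*x**4 + 5*x**3 - x**2/3 = f(x).

F(x) = -x**6/3 + 4*x**5/5 + 5*x**4/4 - x**3/9 + C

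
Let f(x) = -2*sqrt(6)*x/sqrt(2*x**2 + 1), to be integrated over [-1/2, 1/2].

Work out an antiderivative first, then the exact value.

f matches the chain-rule pattern g'(h)*h' with inner function h(x) = 3*x**2 + 3/2; substituting u = h(x) collapses the integral.
F(x) = -sqrt(6)*sqrt(2*x**2 + 1) is an antiderivative of f.
Check: d/dx[-sqrt(6)*sqrt(2*x**2 + 1)] = -2*sqrt(6)*x/sqrt(2*x**2 + 1) = f(x).
F(1/2) = -3; F(-1/2) = -3.
Integral = F(1/2) - F(-1/2) = 0.

Antiderivative: F(x) = -sqrt(6)*sqrt(2*x**2 + 1); value = 0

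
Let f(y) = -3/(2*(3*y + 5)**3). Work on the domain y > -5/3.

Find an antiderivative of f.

For F(y) to be correct the identity F'(y) - f(y) = 0 must hold.
Check: d/dy[1/(36*y**2 + 120*y + 100)] = -3/(54*y**3 + 270*y**2 + 450*y + 250), which equals f(y).

An antiderivative is F(y) = 1/(36*y**2 + 120*y + 100).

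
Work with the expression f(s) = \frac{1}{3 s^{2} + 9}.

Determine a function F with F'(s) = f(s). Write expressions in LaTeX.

An antiderivative is F(s) = \frac{\sqrt{3} \operatorname{atan}{\left(\frac{\sqrt{3} s}{3} \right)}}{9}.

A candidate is checked by its d/ds: the result must match f(s).
Check: d/ds[\frac{\sqrt{3} \operatorname{atan}{\left(\frac{\sqrt{3} s}{3} \right)}}{9}] = \frac{1}{3 s^{2} + 9} = f(s).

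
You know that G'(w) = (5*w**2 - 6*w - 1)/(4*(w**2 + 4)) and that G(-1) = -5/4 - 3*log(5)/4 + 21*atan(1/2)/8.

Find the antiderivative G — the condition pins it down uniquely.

For G(w) to be correct, d/dw[G] must agree with the stated G'(w) identically.
A general antiderivative is 5*w/4 - 3*log(w**2 + 4)/4 - 21*atan(w/2)/8 + C.
The condition gives C = -5/4 - 3*log(5)/4 + 21*atan(1/2)/8 - (-5/4 - 3*log(5)/4 + 21*atan(1/2)/8) = 0.
So G(w) = (10*w - 6*log(w**2 + 4) - 21*atan(w/2))/8.
Check: d/dw[(10*w - 6*log(w**2 + 4) - 21*atan(w/2))/8] = (5*w**2 - 6*w - 1)/(4*w**2 + 16), which equals G'(w).

G(w) = (10*w - 6*log(w**2 + 4) - 21*atan(w/2))/8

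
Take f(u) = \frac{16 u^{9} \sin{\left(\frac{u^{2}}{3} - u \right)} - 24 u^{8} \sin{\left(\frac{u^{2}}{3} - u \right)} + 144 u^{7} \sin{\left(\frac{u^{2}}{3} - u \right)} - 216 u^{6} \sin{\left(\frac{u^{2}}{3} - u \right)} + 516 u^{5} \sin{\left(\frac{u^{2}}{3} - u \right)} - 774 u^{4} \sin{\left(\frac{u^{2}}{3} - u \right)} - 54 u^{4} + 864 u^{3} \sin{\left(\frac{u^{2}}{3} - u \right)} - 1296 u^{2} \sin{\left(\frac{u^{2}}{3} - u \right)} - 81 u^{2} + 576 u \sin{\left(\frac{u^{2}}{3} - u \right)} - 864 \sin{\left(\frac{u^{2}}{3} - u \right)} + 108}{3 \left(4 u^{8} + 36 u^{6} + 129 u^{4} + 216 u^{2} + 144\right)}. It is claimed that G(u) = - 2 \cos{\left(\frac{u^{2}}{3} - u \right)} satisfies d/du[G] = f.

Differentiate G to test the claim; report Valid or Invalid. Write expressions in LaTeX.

Invalid: d/du[G] - f = \frac{18 u^{4} + 27 u^{2} - 36}{4 u^{8} + 36 u^{6} + 129 u^{4} + 216 u^{2} + 144}, which is not 0.

d/du[G] = \frac{4 u \sin{\left(\frac{u^{2}}{3} - u \right)}}{3} - 2 \sin{\left(\frac{u^{2}}{3} - u \right)}
d/du[G] - f(u) = \frac{18 u^{4} + 27 u^{2} - 36}{4 u^{8} + 36 u^{6} + 129 u^{4} + 216 u^{2} + 144} != 0.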